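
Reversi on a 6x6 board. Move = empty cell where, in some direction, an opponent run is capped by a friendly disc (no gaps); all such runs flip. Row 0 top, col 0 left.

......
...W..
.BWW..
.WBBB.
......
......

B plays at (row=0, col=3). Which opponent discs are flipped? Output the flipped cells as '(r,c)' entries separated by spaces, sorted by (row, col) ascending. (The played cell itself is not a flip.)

Dir NW: edge -> no flip
Dir N: edge -> no flip
Dir NE: edge -> no flip
Dir W: first cell '.' (not opp) -> no flip
Dir E: first cell '.' (not opp) -> no flip
Dir SW: first cell '.' (not opp) -> no flip
Dir S: opp run (1,3) (2,3) capped by B -> flip
Dir SE: first cell '.' (not opp) -> no flip

Answer: (1,3) (2,3)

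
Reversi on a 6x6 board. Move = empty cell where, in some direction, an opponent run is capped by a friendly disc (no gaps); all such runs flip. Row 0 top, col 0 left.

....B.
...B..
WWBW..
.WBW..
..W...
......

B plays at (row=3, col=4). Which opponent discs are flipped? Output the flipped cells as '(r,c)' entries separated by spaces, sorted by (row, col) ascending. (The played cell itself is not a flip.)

Dir NW: opp run (2,3), next='.' -> no flip
Dir N: first cell '.' (not opp) -> no flip
Dir NE: first cell '.' (not opp) -> no flip
Dir W: opp run (3,3) capped by B -> flip
Dir E: first cell '.' (not opp) -> no flip
Dir SW: first cell '.' (not opp) -> no flip
Dir S: first cell '.' (not opp) -> no flip
Dir SE: first cell '.' (not opp) -> no flip

Answer: (3,3)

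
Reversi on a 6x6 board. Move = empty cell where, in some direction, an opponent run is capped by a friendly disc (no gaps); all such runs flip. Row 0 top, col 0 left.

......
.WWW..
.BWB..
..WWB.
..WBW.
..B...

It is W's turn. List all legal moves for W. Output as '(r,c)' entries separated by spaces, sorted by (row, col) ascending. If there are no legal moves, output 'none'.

Answer: (1,0) (1,4) (2,0) (2,4) (3,0) (3,1) (3,5) (4,5) (5,3) (5,4)

Derivation:
(1,0): flips 1 -> legal
(1,4): flips 1 -> legal
(2,0): flips 1 -> legal
(2,4): flips 2 -> legal
(2,5): no bracket -> illegal
(3,0): flips 1 -> legal
(3,1): flips 1 -> legal
(3,5): flips 1 -> legal
(4,1): no bracket -> illegal
(4,5): flips 2 -> legal
(5,1): no bracket -> illegal
(5,3): flips 1 -> legal
(5,4): flips 1 -> legal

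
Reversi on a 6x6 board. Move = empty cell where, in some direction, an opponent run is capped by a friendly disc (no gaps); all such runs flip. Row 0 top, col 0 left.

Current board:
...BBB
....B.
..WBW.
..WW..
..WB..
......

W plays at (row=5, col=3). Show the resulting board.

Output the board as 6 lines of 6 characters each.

Place W at (5,3); scan 8 dirs for brackets.
Dir NW: first cell 'W' (not opp) -> no flip
Dir N: opp run (4,3) capped by W -> flip
Dir NE: first cell '.' (not opp) -> no flip
Dir W: first cell '.' (not opp) -> no flip
Dir E: first cell '.' (not opp) -> no flip
Dir SW: edge -> no flip
Dir S: edge -> no flip
Dir SE: edge -> no flip
All flips: (4,3)

Answer: ...BBB
....B.
..WBW.
..WW..
..WW..
...W..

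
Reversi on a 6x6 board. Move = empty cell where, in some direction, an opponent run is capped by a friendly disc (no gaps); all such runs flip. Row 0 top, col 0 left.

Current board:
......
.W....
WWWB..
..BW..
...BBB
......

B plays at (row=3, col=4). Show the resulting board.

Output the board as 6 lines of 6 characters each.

Answer: ......
.W....
WWWB..
..BBB.
...BBB
......

Derivation:
Place B at (3,4); scan 8 dirs for brackets.
Dir NW: first cell 'B' (not opp) -> no flip
Dir N: first cell '.' (not opp) -> no flip
Dir NE: first cell '.' (not opp) -> no flip
Dir W: opp run (3,3) capped by B -> flip
Dir E: first cell '.' (not opp) -> no flip
Dir SW: first cell 'B' (not opp) -> no flip
Dir S: first cell 'B' (not opp) -> no flip
Dir SE: first cell 'B' (not opp) -> no flip
All flips: (3,3)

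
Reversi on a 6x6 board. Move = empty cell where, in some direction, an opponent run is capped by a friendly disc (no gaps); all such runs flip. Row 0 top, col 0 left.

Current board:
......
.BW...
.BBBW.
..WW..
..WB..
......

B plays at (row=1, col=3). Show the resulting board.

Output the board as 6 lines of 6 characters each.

Answer: ......
.BBB..
.BBBW.
..WW..
..WB..
......

Derivation:
Place B at (1,3); scan 8 dirs for brackets.
Dir NW: first cell '.' (not opp) -> no flip
Dir N: first cell '.' (not opp) -> no flip
Dir NE: first cell '.' (not opp) -> no flip
Dir W: opp run (1,2) capped by B -> flip
Dir E: first cell '.' (not opp) -> no flip
Dir SW: first cell 'B' (not opp) -> no flip
Dir S: first cell 'B' (not opp) -> no flip
Dir SE: opp run (2,4), next='.' -> no flip
All flips: (1,2)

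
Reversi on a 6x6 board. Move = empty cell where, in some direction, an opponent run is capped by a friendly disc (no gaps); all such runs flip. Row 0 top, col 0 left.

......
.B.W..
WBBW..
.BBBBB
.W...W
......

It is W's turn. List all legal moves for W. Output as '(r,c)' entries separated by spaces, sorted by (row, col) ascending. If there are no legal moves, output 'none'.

(0,0): no bracket -> illegal
(0,1): flips 3 -> legal
(0,2): flips 1 -> legal
(1,0): no bracket -> illegal
(1,2): no bracket -> illegal
(2,4): no bracket -> illegal
(2,5): flips 1 -> legal
(3,0): no bracket -> illegal
(4,0): flips 2 -> legal
(4,2): flips 1 -> legal
(4,3): flips 1 -> legal
(4,4): no bracket -> illegal

Answer: (0,1) (0,2) (2,5) (4,0) (4,2) (4,3)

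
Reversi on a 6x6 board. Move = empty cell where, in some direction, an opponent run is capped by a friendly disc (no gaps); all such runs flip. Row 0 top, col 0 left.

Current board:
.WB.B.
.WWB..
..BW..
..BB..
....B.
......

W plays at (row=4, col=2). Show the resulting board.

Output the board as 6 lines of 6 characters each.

Answer: .WB.B.
.WWB..
..WW..
..WB..
..W.B.
......

Derivation:
Place W at (4,2); scan 8 dirs for brackets.
Dir NW: first cell '.' (not opp) -> no flip
Dir N: opp run (3,2) (2,2) capped by W -> flip
Dir NE: opp run (3,3), next='.' -> no flip
Dir W: first cell '.' (not opp) -> no flip
Dir E: first cell '.' (not opp) -> no flip
Dir SW: first cell '.' (not opp) -> no flip
Dir S: first cell '.' (not opp) -> no flip
Dir SE: first cell '.' (not opp) -> no flip
All flips: (2,2) (3,2)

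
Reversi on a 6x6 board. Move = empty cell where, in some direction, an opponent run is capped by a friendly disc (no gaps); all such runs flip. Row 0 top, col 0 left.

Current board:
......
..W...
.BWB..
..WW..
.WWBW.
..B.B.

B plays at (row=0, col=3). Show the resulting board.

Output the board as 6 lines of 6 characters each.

Place B at (0,3); scan 8 dirs for brackets.
Dir NW: edge -> no flip
Dir N: edge -> no flip
Dir NE: edge -> no flip
Dir W: first cell '.' (not opp) -> no flip
Dir E: first cell '.' (not opp) -> no flip
Dir SW: opp run (1,2) capped by B -> flip
Dir S: first cell '.' (not opp) -> no flip
Dir SE: first cell '.' (not opp) -> no flip
All flips: (1,2)

Answer: ...B..
..B...
.BWB..
..WW..
.WWBW.
..B.B.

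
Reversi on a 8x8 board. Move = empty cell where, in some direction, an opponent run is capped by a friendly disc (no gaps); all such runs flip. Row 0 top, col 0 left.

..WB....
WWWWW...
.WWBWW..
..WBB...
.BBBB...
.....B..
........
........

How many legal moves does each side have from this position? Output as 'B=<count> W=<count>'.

Answer: B=11 W=9

Derivation:
-- B to move --
(0,0): flips 2 -> legal
(0,1): flips 2 -> legal
(0,4): flips 2 -> legal
(0,5): flips 1 -> legal
(1,5): flips 1 -> legal
(1,6): flips 1 -> legal
(2,0): flips 2 -> legal
(2,6): flips 2 -> legal
(3,0): flips 2 -> legal
(3,1): flips 1 -> legal
(3,5): no bracket -> illegal
(3,6): flips 2 -> legal
B mobility = 11
-- W to move --
(0,4): flips 1 -> legal
(3,0): no bracket -> illegal
(3,1): no bracket -> illegal
(3,5): flips 2 -> legal
(4,0): no bracket -> illegal
(4,5): flips 2 -> legal
(4,6): no bracket -> illegal
(5,0): flips 1 -> legal
(5,1): flips 2 -> legal
(5,2): flips 3 -> legal
(5,3): flips 3 -> legal
(5,4): flips 3 -> legal
(5,6): no bracket -> illegal
(6,4): no bracket -> illegal
(6,5): no bracket -> illegal
(6,6): flips 3 -> legal
W mobility = 9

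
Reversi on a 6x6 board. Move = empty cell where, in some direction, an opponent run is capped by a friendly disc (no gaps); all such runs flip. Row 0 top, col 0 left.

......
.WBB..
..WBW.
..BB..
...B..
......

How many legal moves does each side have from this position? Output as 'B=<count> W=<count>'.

Answer: B=7 W=5

Derivation:
-- B to move --
(0,0): flips 2 -> legal
(0,1): no bracket -> illegal
(0,2): no bracket -> illegal
(1,0): flips 1 -> legal
(1,4): no bracket -> illegal
(1,5): flips 1 -> legal
(2,0): no bracket -> illegal
(2,1): flips 1 -> legal
(2,5): flips 1 -> legal
(3,1): flips 1 -> legal
(3,4): no bracket -> illegal
(3,5): flips 1 -> legal
B mobility = 7
-- W to move --
(0,1): no bracket -> illegal
(0,2): flips 2 -> legal
(0,3): no bracket -> illegal
(0,4): flips 1 -> legal
(1,4): flips 2 -> legal
(2,1): no bracket -> illegal
(3,1): no bracket -> illegal
(3,4): no bracket -> illegal
(4,1): no bracket -> illegal
(4,2): flips 2 -> legal
(4,4): flips 1 -> legal
(5,2): no bracket -> illegal
(5,3): no bracket -> illegal
(5,4): no bracket -> illegal
W mobility = 5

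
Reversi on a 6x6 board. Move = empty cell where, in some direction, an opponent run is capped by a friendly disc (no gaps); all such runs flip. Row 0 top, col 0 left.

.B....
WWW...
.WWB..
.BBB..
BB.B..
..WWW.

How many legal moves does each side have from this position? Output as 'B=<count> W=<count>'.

-- B to move --
(0,0): flips 2 -> legal
(0,2): flips 2 -> legal
(0,3): no bracket -> illegal
(1,3): flips 1 -> legal
(2,0): flips 2 -> legal
(3,0): no bracket -> illegal
(4,2): no bracket -> illegal
(4,4): no bracket -> illegal
(4,5): no bracket -> illegal
(5,1): no bracket -> illegal
(5,5): no bracket -> illegal
B mobility = 4
-- W to move --
(0,0): no bracket -> illegal
(0,2): no bracket -> illegal
(1,3): flips 3 -> legal
(1,4): no bracket -> illegal
(2,0): no bracket -> illegal
(2,4): flips 1 -> legal
(3,0): flips 1 -> legal
(3,4): flips 2 -> legal
(4,2): flips 1 -> legal
(4,4): flips 1 -> legal
(5,0): no bracket -> illegal
(5,1): flips 2 -> legal
W mobility = 7

Answer: B=4 W=7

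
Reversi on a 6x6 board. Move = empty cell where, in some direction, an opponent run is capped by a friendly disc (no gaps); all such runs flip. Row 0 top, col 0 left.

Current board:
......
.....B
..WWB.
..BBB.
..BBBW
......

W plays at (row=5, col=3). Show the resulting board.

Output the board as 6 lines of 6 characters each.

Place W at (5,3); scan 8 dirs for brackets.
Dir NW: opp run (4,2), next='.' -> no flip
Dir N: opp run (4,3) (3,3) capped by W -> flip
Dir NE: opp run (4,4), next='.' -> no flip
Dir W: first cell '.' (not opp) -> no flip
Dir E: first cell '.' (not opp) -> no flip
Dir SW: edge -> no flip
Dir S: edge -> no flip
Dir SE: edge -> no flip
All flips: (3,3) (4,3)

Answer: ......
.....B
..WWB.
..BWB.
..BWBW
...W..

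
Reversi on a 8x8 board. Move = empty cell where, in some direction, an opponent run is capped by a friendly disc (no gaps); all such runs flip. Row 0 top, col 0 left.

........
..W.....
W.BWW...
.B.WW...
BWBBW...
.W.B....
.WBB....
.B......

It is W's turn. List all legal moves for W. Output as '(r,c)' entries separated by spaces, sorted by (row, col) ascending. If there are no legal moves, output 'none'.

(1,1): flips 1 -> legal
(1,3): no bracket -> illegal
(2,1): flips 2 -> legal
(3,0): no bracket -> illegal
(3,2): flips 1 -> legal
(5,0): no bracket -> illegal
(5,2): flips 1 -> legal
(5,4): no bracket -> illegal
(6,0): no bracket -> illegal
(6,4): flips 5 -> legal
(7,0): no bracket -> illegal
(7,2): no bracket -> illegal
(7,3): flips 4 -> legal
(7,4): no bracket -> illegal

Answer: (1,1) (2,1) (3,2) (5,2) (6,4) (7,3)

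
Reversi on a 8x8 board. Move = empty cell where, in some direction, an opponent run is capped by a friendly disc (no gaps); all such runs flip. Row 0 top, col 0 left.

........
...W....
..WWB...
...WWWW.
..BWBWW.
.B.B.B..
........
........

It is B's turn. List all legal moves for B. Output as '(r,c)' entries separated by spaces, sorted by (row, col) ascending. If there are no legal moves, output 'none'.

Answer: (0,2) (0,3) (1,1) (2,1) (2,5) (2,6) (3,7) (4,7) (5,7)

Derivation:
(0,2): flips 1 -> legal
(0,3): flips 4 -> legal
(0,4): no bracket -> illegal
(1,1): flips 2 -> legal
(1,2): no bracket -> illegal
(1,4): no bracket -> illegal
(2,1): flips 2 -> legal
(2,5): flips 2 -> legal
(2,6): flips 1 -> legal
(2,7): no bracket -> illegal
(3,1): no bracket -> illegal
(3,2): no bracket -> illegal
(3,7): flips 1 -> legal
(4,7): flips 2 -> legal
(5,2): no bracket -> illegal
(5,4): no bracket -> illegal
(5,6): no bracket -> illegal
(5,7): flips 2 -> legal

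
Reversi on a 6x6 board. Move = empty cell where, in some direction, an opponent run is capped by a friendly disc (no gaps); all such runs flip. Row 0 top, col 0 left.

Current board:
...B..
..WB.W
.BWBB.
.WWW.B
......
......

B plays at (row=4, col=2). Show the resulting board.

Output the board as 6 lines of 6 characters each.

Answer: ...B..
..WB.W
.BWBB.
.WWB.B
..B...
......

Derivation:
Place B at (4,2); scan 8 dirs for brackets.
Dir NW: opp run (3,1), next='.' -> no flip
Dir N: opp run (3,2) (2,2) (1,2), next='.' -> no flip
Dir NE: opp run (3,3) capped by B -> flip
Dir W: first cell '.' (not opp) -> no flip
Dir E: first cell '.' (not opp) -> no flip
Dir SW: first cell '.' (not opp) -> no flip
Dir S: first cell '.' (not opp) -> no flip
Dir SE: first cell '.' (not opp) -> no flip
All flips: (3,3)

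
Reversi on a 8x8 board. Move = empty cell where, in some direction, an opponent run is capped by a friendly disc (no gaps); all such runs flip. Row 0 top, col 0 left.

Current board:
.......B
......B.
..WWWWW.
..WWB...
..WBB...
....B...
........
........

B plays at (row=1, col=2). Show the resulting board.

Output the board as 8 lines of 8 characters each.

Place B at (1,2); scan 8 dirs for brackets.
Dir NW: first cell '.' (not opp) -> no flip
Dir N: first cell '.' (not opp) -> no flip
Dir NE: first cell '.' (not opp) -> no flip
Dir W: first cell '.' (not opp) -> no flip
Dir E: first cell '.' (not opp) -> no flip
Dir SW: first cell '.' (not opp) -> no flip
Dir S: opp run (2,2) (3,2) (4,2), next='.' -> no flip
Dir SE: opp run (2,3) capped by B -> flip
All flips: (2,3)

Answer: .......B
..B...B.
..WBWWW.
..WWB...
..WBB...
....B...
........
........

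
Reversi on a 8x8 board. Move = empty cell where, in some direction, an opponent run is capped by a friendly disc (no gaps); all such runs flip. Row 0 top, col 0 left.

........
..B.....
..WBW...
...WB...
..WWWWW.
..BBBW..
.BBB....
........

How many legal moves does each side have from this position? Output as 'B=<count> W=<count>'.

-- B to move --
(1,1): no bracket -> illegal
(1,3): no bracket -> illegal
(1,4): flips 1 -> legal
(1,5): no bracket -> illegal
(2,1): flips 1 -> legal
(2,5): flips 1 -> legal
(3,1): flips 1 -> legal
(3,2): flips 4 -> legal
(3,5): flips 1 -> legal
(3,6): flips 1 -> legal
(3,7): no bracket -> illegal
(4,1): no bracket -> illegal
(4,7): no bracket -> illegal
(5,1): no bracket -> illegal
(5,6): flips 2 -> legal
(5,7): no bracket -> illegal
(6,4): no bracket -> illegal
(6,5): no bracket -> illegal
(6,6): no bracket -> illegal
B mobility = 8
-- W to move --
(0,1): flips 3 -> legal
(0,2): flips 1 -> legal
(0,3): no bracket -> illegal
(1,1): no bracket -> illegal
(1,3): flips 1 -> legal
(1,4): no bracket -> illegal
(2,1): no bracket -> illegal
(2,5): flips 1 -> legal
(3,2): no bracket -> illegal
(3,5): flips 1 -> legal
(4,1): no bracket -> illegal
(5,0): no bracket -> illegal
(5,1): flips 3 -> legal
(6,0): no bracket -> illegal
(6,4): flips 2 -> legal
(6,5): flips 1 -> legal
(7,0): flips 2 -> legal
(7,1): flips 2 -> legal
(7,2): flips 4 -> legal
(7,3): flips 2 -> legal
(7,4): no bracket -> illegal
W mobility = 12

Answer: B=8 W=12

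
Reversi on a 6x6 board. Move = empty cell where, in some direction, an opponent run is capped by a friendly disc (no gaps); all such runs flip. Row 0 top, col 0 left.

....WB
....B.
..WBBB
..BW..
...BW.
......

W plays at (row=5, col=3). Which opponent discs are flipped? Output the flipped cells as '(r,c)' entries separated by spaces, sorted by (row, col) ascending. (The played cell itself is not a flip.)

Dir NW: first cell '.' (not opp) -> no flip
Dir N: opp run (4,3) capped by W -> flip
Dir NE: first cell 'W' (not opp) -> no flip
Dir W: first cell '.' (not opp) -> no flip
Dir E: first cell '.' (not opp) -> no flip
Dir SW: edge -> no flip
Dir S: edge -> no flip
Dir SE: edge -> no flip

Answer: (4,3)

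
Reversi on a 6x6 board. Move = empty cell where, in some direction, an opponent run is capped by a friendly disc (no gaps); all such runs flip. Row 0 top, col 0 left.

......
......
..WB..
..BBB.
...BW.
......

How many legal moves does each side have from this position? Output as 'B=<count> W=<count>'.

Answer: B=6 W=2

Derivation:
-- B to move --
(1,1): flips 1 -> legal
(1,2): flips 1 -> legal
(1,3): no bracket -> illegal
(2,1): flips 1 -> legal
(3,1): no bracket -> illegal
(3,5): no bracket -> illegal
(4,5): flips 1 -> legal
(5,3): no bracket -> illegal
(5,4): flips 1 -> legal
(5,5): flips 1 -> legal
B mobility = 6
-- W to move --
(1,2): no bracket -> illegal
(1,3): no bracket -> illegal
(1,4): no bracket -> illegal
(2,1): no bracket -> illegal
(2,4): flips 2 -> legal
(2,5): no bracket -> illegal
(3,1): no bracket -> illegal
(3,5): no bracket -> illegal
(4,1): no bracket -> illegal
(4,2): flips 2 -> legal
(4,5): no bracket -> illegal
(5,2): no bracket -> illegal
(5,3): no bracket -> illegal
(5,4): no bracket -> illegal
W mobility = 2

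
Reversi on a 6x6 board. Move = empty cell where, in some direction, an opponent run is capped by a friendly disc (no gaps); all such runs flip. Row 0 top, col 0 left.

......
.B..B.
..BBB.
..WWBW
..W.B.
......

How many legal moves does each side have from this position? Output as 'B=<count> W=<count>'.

Answer: B=5 W=7

Derivation:
-- B to move --
(2,1): no bracket -> illegal
(2,5): no bracket -> illegal
(3,1): flips 2 -> legal
(4,1): flips 1 -> legal
(4,3): flips 1 -> legal
(4,5): no bracket -> illegal
(5,1): flips 2 -> legal
(5,2): flips 2 -> legal
(5,3): no bracket -> illegal
B mobility = 5
-- W to move --
(0,0): flips 2 -> legal
(0,1): no bracket -> illegal
(0,2): no bracket -> illegal
(0,3): no bracket -> illegal
(0,4): no bracket -> illegal
(0,5): flips 2 -> legal
(1,0): no bracket -> illegal
(1,2): flips 1 -> legal
(1,3): flips 2 -> legal
(1,5): flips 1 -> legal
(2,0): no bracket -> illegal
(2,1): no bracket -> illegal
(2,5): no bracket -> illegal
(3,1): no bracket -> illegal
(4,3): no bracket -> illegal
(4,5): no bracket -> illegal
(5,3): flips 1 -> legal
(5,4): no bracket -> illegal
(5,5): flips 1 -> legal
W mobility = 7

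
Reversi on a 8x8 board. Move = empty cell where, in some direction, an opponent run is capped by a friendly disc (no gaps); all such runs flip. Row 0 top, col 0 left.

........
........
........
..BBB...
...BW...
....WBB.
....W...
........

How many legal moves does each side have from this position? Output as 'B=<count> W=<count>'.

Answer: B=5 W=7

Derivation:
-- B to move --
(3,5): no bracket -> illegal
(4,5): flips 1 -> legal
(5,3): flips 1 -> legal
(6,3): no bracket -> illegal
(6,5): flips 1 -> legal
(7,3): flips 1 -> legal
(7,4): flips 3 -> legal
(7,5): no bracket -> illegal
B mobility = 5
-- W to move --
(2,1): flips 2 -> legal
(2,2): flips 1 -> legal
(2,3): no bracket -> illegal
(2,4): flips 1 -> legal
(2,5): no bracket -> illegal
(3,1): no bracket -> illegal
(3,5): no bracket -> illegal
(4,1): no bracket -> illegal
(4,2): flips 1 -> legal
(4,5): no bracket -> illegal
(4,6): flips 1 -> legal
(4,7): no bracket -> illegal
(5,2): no bracket -> illegal
(5,3): no bracket -> illegal
(5,7): flips 2 -> legal
(6,5): no bracket -> illegal
(6,6): flips 1 -> legal
(6,7): no bracket -> illegal
W mobility = 7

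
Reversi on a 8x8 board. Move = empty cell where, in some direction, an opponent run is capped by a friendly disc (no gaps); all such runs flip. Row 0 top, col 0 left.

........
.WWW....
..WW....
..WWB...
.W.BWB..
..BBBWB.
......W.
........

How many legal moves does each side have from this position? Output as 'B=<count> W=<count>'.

-- B to move --
(0,0): no bracket -> illegal
(0,1): flips 2 -> legal
(0,2): no bracket -> illegal
(0,3): flips 3 -> legal
(0,4): no bracket -> illegal
(1,0): no bracket -> illegal
(1,4): no bracket -> illegal
(2,0): no bracket -> illegal
(2,1): flips 1 -> legal
(2,4): no bracket -> illegal
(3,0): flips 1 -> legal
(3,1): flips 2 -> legal
(3,5): flips 1 -> legal
(4,0): no bracket -> illegal
(4,2): no bracket -> illegal
(4,6): no bracket -> illegal
(5,0): no bracket -> illegal
(5,1): no bracket -> illegal
(5,7): no bracket -> illegal
(6,4): no bracket -> illegal
(6,5): flips 1 -> legal
(6,7): no bracket -> illegal
(7,5): no bracket -> illegal
(7,6): flips 1 -> legal
(7,7): no bracket -> illegal
B mobility = 8
-- W to move --
(2,4): flips 1 -> legal
(2,5): no bracket -> illegal
(3,5): flips 2 -> legal
(3,6): no bracket -> illegal
(4,2): flips 1 -> legal
(4,6): flips 2 -> legal
(4,7): no bracket -> illegal
(5,1): flips 3 -> legal
(5,7): flips 1 -> legal
(6,1): no bracket -> illegal
(6,2): flips 1 -> legal
(6,3): flips 3 -> legal
(6,4): flips 1 -> legal
(6,5): flips 2 -> legal
(6,7): flips 3 -> legal
W mobility = 11

Answer: B=8 W=11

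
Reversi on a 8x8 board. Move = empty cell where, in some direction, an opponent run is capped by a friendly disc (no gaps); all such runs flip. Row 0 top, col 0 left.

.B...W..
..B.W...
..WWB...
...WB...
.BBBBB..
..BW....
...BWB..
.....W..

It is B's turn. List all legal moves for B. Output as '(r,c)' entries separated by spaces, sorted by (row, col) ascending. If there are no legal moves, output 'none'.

Answer: (0,4) (1,1) (1,3) (2,1) (3,2) (5,4) (6,2)

Derivation:
(0,3): no bracket -> illegal
(0,4): flips 1 -> legal
(0,6): no bracket -> illegal
(1,1): flips 2 -> legal
(1,3): flips 2 -> legal
(1,5): no bracket -> illegal
(1,6): no bracket -> illegal
(2,1): flips 2 -> legal
(2,5): no bracket -> illegal
(3,1): no bracket -> illegal
(3,2): flips 2 -> legal
(5,4): flips 1 -> legal
(5,5): no bracket -> illegal
(6,2): flips 1 -> legal
(6,6): no bracket -> illegal
(7,3): no bracket -> illegal
(7,4): no bracket -> illegal
(7,6): no bracket -> illegal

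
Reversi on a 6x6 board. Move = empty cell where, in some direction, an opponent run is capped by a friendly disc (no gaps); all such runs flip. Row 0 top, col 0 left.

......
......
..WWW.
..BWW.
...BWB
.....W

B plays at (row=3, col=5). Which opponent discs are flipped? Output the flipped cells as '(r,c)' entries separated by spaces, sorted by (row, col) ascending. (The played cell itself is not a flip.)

Dir NW: opp run (2,4), next='.' -> no flip
Dir N: first cell '.' (not opp) -> no flip
Dir NE: edge -> no flip
Dir W: opp run (3,4) (3,3) capped by B -> flip
Dir E: edge -> no flip
Dir SW: opp run (4,4), next='.' -> no flip
Dir S: first cell 'B' (not opp) -> no flip
Dir SE: edge -> no flip

Answer: (3,3) (3,4)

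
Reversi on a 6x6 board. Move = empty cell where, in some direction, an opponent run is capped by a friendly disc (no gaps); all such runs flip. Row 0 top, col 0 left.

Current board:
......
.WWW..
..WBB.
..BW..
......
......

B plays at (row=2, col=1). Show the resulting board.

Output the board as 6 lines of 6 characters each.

Place B at (2,1); scan 8 dirs for brackets.
Dir NW: first cell '.' (not opp) -> no flip
Dir N: opp run (1,1), next='.' -> no flip
Dir NE: opp run (1,2), next='.' -> no flip
Dir W: first cell '.' (not opp) -> no flip
Dir E: opp run (2,2) capped by B -> flip
Dir SW: first cell '.' (not opp) -> no flip
Dir S: first cell '.' (not opp) -> no flip
Dir SE: first cell 'B' (not opp) -> no flip
All flips: (2,2)

Answer: ......
.WWW..
.BBBB.
..BW..
......
......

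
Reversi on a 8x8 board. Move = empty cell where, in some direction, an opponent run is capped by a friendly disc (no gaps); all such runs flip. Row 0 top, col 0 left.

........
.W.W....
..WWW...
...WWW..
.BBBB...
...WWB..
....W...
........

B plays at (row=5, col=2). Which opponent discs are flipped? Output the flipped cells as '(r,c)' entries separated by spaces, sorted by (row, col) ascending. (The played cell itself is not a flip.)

Dir NW: first cell 'B' (not opp) -> no flip
Dir N: first cell 'B' (not opp) -> no flip
Dir NE: first cell 'B' (not opp) -> no flip
Dir W: first cell '.' (not opp) -> no flip
Dir E: opp run (5,3) (5,4) capped by B -> flip
Dir SW: first cell '.' (not opp) -> no flip
Dir S: first cell '.' (not opp) -> no flip
Dir SE: first cell '.' (not opp) -> no flip

Answer: (5,3) (5,4)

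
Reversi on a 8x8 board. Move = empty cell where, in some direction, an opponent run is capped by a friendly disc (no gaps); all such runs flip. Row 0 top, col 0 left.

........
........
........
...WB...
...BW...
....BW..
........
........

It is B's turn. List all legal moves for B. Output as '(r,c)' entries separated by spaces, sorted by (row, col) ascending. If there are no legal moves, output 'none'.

Answer: (2,3) (3,2) (4,5) (5,6)

Derivation:
(2,2): no bracket -> illegal
(2,3): flips 1 -> legal
(2,4): no bracket -> illegal
(3,2): flips 1 -> legal
(3,5): no bracket -> illegal
(4,2): no bracket -> illegal
(4,5): flips 1 -> legal
(4,6): no bracket -> illegal
(5,3): no bracket -> illegal
(5,6): flips 1 -> legal
(6,4): no bracket -> illegal
(6,5): no bracket -> illegal
(6,6): no bracket -> illegal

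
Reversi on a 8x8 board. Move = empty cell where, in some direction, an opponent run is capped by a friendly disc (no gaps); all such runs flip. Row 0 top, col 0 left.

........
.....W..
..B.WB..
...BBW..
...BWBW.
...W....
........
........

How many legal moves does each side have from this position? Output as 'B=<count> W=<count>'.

Answer: B=9 W=6

Derivation:
-- B to move --
(0,4): no bracket -> illegal
(0,5): flips 1 -> legal
(0,6): flips 2 -> legal
(1,3): no bracket -> illegal
(1,4): flips 1 -> legal
(1,6): no bracket -> illegal
(2,3): flips 1 -> legal
(2,6): no bracket -> illegal
(3,6): flips 1 -> legal
(3,7): no bracket -> illegal
(4,2): no bracket -> illegal
(4,7): flips 1 -> legal
(5,2): no bracket -> illegal
(5,4): flips 1 -> legal
(5,5): flips 1 -> legal
(5,6): no bracket -> illegal
(5,7): no bracket -> illegal
(6,2): no bracket -> illegal
(6,3): flips 1 -> legal
(6,4): no bracket -> illegal
B mobility = 9
-- W to move --
(1,1): flips 2 -> legal
(1,2): no bracket -> illegal
(1,3): no bracket -> illegal
(1,4): no bracket -> illegal
(1,6): no bracket -> illegal
(2,1): no bracket -> illegal
(2,3): flips 2 -> legal
(2,6): flips 1 -> legal
(3,1): no bracket -> illegal
(3,2): flips 2 -> legal
(3,6): no bracket -> illegal
(4,2): flips 2 -> legal
(5,2): no bracket -> illegal
(5,4): no bracket -> illegal
(5,5): flips 1 -> legal
(5,6): no bracket -> illegal
W mobility = 6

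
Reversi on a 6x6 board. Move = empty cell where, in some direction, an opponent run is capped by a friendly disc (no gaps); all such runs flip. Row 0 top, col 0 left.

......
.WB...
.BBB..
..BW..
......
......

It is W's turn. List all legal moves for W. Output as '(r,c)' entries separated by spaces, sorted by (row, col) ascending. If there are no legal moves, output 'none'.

(0,1): no bracket -> illegal
(0,2): no bracket -> illegal
(0,3): no bracket -> illegal
(1,0): no bracket -> illegal
(1,3): flips 2 -> legal
(1,4): no bracket -> illegal
(2,0): no bracket -> illegal
(2,4): no bracket -> illegal
(3,0): no bracket -> illegal
(3,1): flips 2 -> legal
(3,4): no bracket -> illegal
(4,1): no bracket -> illegal
(4,2): no bracket -> illegal
(4,3): no bracket -> illegal

Answer: (1,3) (3,1)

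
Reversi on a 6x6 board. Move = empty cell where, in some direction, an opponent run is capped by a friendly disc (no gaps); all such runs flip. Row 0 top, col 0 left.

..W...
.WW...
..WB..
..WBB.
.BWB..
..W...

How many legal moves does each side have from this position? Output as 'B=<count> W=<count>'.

-- B to move --
(0,0): flips 2 -> legal
(0,1): flips 1 -> legal
(0,3): no bracket -> illegal
(1,0): no bracket -> illegal
(1,3): no bracket -> illegal
(2,0): no bracket -> illegal
(2,1): flips 2 -> legal
(3,1): flips 1 -> legal
(5,1): flips 1 -> legal
(5,3): no bracket -> illegal
B mobility = 5
-- W to move --
(1,3): no bracket -> illegal
(1,4): flips 1 -> legal
(2,4): flips 2 -> legal
(2,5): flips 2 -> legal
(3,0): flips 1 -> legal
(3,1): no bracket -> illegal
(3,5): flips 2 -> legal
(4,0): flips 1 -> legal
(4,4): flips 2 -> legal
(4,5): flips 2 -> legal
(5,0): flips 1 -> legal
(5,1): no bracket -> illegal
(5,3): no bracket -> illegal
(5,4): flips 1 -> legal
W mobility = 10

Answer: B=5 W=10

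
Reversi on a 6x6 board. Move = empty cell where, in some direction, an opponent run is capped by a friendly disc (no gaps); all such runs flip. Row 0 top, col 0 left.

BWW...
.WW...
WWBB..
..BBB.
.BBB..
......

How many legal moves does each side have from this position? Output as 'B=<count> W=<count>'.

-- B to move --
(0,3): flips 2 -> legal
(1,0): flips 1 -> legal
(1,3): no bracket -> illegal
(3,0): no bracket -> illegal
(3,1): no bracket -> illegal
B mobility = 2
-- W to move --
(1,0): no bracket -> illegal
(1,3): no bracket -> illegal
(1,4): no bracket -> illegal
(2,4): flips 2 -> legal
(2,5): no bracket -> illegal
(3,0): no bracket -> illegal
(3,1): no bracket -> illegal
(3,5): no bracket -> illegal
(4,0): no bracket -> illegal
(4,4): flips 2 -> legal
(4,5): flips 2 -> legal
(5,0): no bracket -> illegal
(5,1): no bracket -> illegal
(5,2): flips 3 -> legal
(5,3): no bracket -> illegal
(5,4): flips 2 -> legal
W mobility = 5

Answer: B=2 W=5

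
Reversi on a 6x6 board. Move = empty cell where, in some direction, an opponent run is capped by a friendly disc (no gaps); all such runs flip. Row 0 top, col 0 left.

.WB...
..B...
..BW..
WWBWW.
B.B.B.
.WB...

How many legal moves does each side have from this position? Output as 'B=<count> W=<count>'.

-- B to move --
(0,0): flips 1 -> legal
(1,0): no bracket -> illegal
(1,1): no bracket -> illegal
(1,3): no bracket -> illegal
(1,4): flips 1 -> legal
(2,0): flips 2 -> legal
(2,1): no bracket -> illegal
(2,4): flips 3 -> legal
(2,5): no bracket -> illegal
(3,5): flips 2 -> legal
(4,1): no bracket -> illegal
(4,3): no bracket -> illegal
(4,5): flips 2 -> legal
(5,0): flips 1 -> legal
B mobility = 7
-- W to move --
(0,3): flips 1 -> legal
(1,1): flips 1 -> legal
(1,3): flips 1 -> legal
(2,1): flips 1 -> legal
(3,5): no bracket -> illegal
(4,1): flips 1 -> legal
(4,3): no bracket -> illegal
(4,5): no bracket -> illegal
(5,0): flips 1 -> legal
(5,3): flips 2 -> legal
(5,4): flips 1 -> legal
(5,5): flips 1 -> legal
W mobility = 9

Answer: B=7 W=9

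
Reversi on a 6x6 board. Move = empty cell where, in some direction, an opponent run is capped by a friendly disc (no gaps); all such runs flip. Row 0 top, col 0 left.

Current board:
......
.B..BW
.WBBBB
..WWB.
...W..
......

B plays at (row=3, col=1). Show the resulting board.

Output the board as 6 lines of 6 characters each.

Place B at (3,1); scan 8 dirs for brackets.
Dir NW: first cell '.' (not opp) -> no flip
Dir N: opp run (2,1) capped by B -> flip
Dir NE: first cell 'B' (not opp) -> no flip
Dir W: first cell '.' (not opp) -> no flip
Dir E: opp run (3,2) (3,3) capped by B -> flip
Dir SW: first cell '.' (not opp) -> no flip
Dir S: first cell '.' (not opp) -> no flip
Dir SE: first cell '.' (not opp) -> no flip
All flips: (2,1) (3,2) (3,3)

Answer: ......
.B..BW
.BBBBB
.BBBB.
...W..
......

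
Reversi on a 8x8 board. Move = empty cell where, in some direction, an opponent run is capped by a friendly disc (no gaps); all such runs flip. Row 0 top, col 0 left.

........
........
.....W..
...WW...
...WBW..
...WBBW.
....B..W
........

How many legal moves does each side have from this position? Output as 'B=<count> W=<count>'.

Answer: B=10 W=6

Derivation:
-- B to move --
(1,4): no bracket -> illegal
(1,5): no bracket -> illegal
(1,6): no bracket -> illegal
(2,2): flips 1 -> legal
(2,3): no bracket -> illegal
(2,4): flips 1 -> legal
(2,6): no bracket -> illegal
(3,2): flips 1 -> legal
(3,5): flips 1 -> legal
(3,6): flips 1 -> legal
(4,2): flips 2 -> legal
(4,6): flips 1 -> legal
(4,7): no bracket -> illegal
(5,2): flips 1 -> legal
(5,7): flips 1 -> legal
(6,2): flips 1 -> legal
(6,3): no bracket -> illegal
(6,5): no bracket -> illegal
(6,6): no bracket -> illegal
(7,6): no bracket -> illegal
(7,7): no bracket -> illegal
B mobility = 10
-- W to move --
(3,5): flips 1 -> legal
(4,6): no bracket -> illegal
(6,3): flips 1 -> legal
(6,5): flips 2 -> legal
(6,6): flips 2 -> legal
(7,3): no bracket -> illegal
(7,4): flips 3 -> legal
(7,5): flips 1 -> legal
W mobility = 6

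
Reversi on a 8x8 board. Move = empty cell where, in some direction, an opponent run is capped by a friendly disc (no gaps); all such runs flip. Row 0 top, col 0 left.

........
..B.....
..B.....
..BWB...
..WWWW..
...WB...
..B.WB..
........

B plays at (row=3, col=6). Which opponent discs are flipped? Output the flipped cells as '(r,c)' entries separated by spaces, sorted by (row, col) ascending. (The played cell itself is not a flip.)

Dir NW: first cell '.' (not opp) -> no flip
Dir N: first cell '.' (not opp) -> no flip
Dir NE: first cell '.' (not opp) -> no flip
Dir W: first cell '.' (not opp) -> no flip
Dir E: first cell '.' (not opp) -> no flip
Dir SW: opp run (4,5) capped by B -> flip
Dir S: first cell '.' (not opp) -> no flip
Dir SE: first cell '.' (not opp) -> no flip

Answer: (4,5)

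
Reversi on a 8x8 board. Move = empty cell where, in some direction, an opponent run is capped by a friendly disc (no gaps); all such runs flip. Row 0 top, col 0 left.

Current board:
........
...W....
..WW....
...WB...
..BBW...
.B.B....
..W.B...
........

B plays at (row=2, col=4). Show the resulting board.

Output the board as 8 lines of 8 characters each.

Answer: ........
...W....
..WWB...
...BB...
..BBW...
.B.B....
..W.B...
........

Derivation:
Place B at (2,4); scan 8 dirs for brackets.
Dir NW: opp run (1,3), next='.' -> no flip
Dir N: first cell '.' (not opp) -> no flip
Dir NE: first cell '.' (not opp) -> no flip
Dir W: opp run (2,3) (2,2), next='.' -> no flip
Dir E: first cell '.' (not opp) -> no flip
Dir SW: opp run (3,3) capped by B -> flip
Dir S: first cell 'B' (not opp) -> no flip
Dir SE: first cell '.' (not opp) -> no flip
All flips: (3,3)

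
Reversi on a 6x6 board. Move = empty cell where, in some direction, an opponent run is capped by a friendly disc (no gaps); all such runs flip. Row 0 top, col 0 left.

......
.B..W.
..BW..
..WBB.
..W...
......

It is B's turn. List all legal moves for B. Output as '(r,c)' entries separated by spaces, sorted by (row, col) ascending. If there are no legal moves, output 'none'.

(0,3): no bracket -> illegal
(0,4): no bracket -> illegal
(0,5): no bracket -> illegal
(1,2): flips 1 -> legal
(1,3): flips 1 -> legal
(1,5): no bracket -> illegal
(2,1): no bracket -> illegal
(2,4): flips 1 -> legal
(2,5): no bracket -> illegal
(3,1): flips 1 -> legal
(4,1): no bracket -> illegal
(4,3): no bracket -> illegal
(5,1): flips 1 -> legal
(5,2): flips 2 -> legal
(5,3): no bracket -> illegal

Answer: (1,2) (1,3) (2,4) (3,1) (5,1) (5,2)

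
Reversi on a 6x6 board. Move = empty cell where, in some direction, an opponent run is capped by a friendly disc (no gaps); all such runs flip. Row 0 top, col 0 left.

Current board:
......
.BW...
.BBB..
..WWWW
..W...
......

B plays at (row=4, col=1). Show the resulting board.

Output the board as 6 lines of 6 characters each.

Place B at (4,1); scan 8 dirs for brackets.
Dir NW: first cell '.' (not opp) -> no flip
Dir N: first cell '.' (not opp) -> no flip
Dir NE: opp run (3,2) capped by B -> flip
Dir W: first cell '.' (not opp) -> no flip
Dir E: opp run (4,2), next='.' -> no flip
Dir SW: first cell '.' (not opp) -> no flip
Dir S: first cell '.' (not opp) -> no flip
Dir SE: first cell '.' (not opp) -> no flip
All flips: (3,2)

Answer: ......
.BW...
.BBB..
..BWWW
.BW...
......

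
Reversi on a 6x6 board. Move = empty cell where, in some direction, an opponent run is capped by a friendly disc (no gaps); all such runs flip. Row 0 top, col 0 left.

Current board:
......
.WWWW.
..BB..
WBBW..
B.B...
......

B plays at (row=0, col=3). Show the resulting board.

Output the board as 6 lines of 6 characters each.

Place B at (0,3); scan 8 dirs for brackets.
Dir NW: edge -> no flip
Dir N: edge -> no flip
Dir NE: edge -> no flip
Dir W: first cell '.' (not opp) -> no flip
Dir E: first cell '.' (not opp) -> no flip
Dir SW: opp run (1,2), next='.' -> no flip
Dir S: opp run (1,3) capped by B -> flip
Dir SE: opp run (1,4), next='.' -> no flip
All flips: (1,3)

Answer: ...B..
.WWBW.
..BB..
WBBW..
B.B...
......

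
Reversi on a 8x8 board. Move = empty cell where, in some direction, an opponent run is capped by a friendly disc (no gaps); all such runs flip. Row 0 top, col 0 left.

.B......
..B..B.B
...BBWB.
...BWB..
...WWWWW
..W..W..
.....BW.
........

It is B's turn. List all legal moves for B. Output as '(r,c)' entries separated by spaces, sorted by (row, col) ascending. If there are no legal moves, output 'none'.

Answer: (5,3) (5,4) (5,6) (5,7) (6,7) (7,7)

Derivation:
(1,4): no bracket -> illegal
(1,6): no bracket -> illegal
(3,2): no bracket -> illegal
(3,6): no bracket -> illegal
(3,7): no bracket -> illegal
(4,1): no bracket -> illegal
(4,2): no bracket -> illegal
(5,1): no bracket -> illegal
(5,3): flips 2 -> legal
(5,4): flips 2 -> legal
(5,6): flips 2 -> legal
(5,7): flips 1 -> legal
(6,1): no bracket -> illegal
(6,2): no bracket -> illegal
(6,3): no bracket -> illegal
(6,4): no bracket -> illegal
(6,7): flips 1 -> legal
(7,5): no bracket -> illegal
(7,6): no bracket -> illegal
(7,7): flips 3 -> legal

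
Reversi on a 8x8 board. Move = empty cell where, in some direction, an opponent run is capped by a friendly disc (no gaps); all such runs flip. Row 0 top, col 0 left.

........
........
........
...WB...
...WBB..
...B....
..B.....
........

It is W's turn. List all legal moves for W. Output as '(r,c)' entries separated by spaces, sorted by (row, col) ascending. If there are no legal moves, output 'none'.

(2,3): no bracket -> illegal
(2,4): no bracket -> illegal
(2,5): flips 1 -> legal
(3,5): flips 1 -> legal
(3,6): no bracket -> illegal
(4,2): no bracket -> illegal
(4,6): flips 2 -> legal
(5,1): no bracket -> illegal
(5,2): no bracket -> illegal
(5,4): no bracket -> illegal
(5,5): flips 1 -> legal
(5,6): no bracket -> illegal
(6,1): no bracket -> illegal
(6,3): flips 1 -> legal
(6,4): no bracket -> illegal
(7,1): no bracket -> illegal
(7,2): no bracket -> illegal
(7,3): no bracket -> illegal

Answer: (2,5) (3,5) (4,6) (5,5) (6,3)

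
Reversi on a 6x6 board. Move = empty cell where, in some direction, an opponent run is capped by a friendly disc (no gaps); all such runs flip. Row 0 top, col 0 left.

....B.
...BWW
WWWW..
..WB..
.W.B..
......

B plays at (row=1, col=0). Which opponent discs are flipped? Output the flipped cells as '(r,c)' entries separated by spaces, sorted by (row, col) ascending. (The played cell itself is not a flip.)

Dir NW: edge -> no flip
Dir N: first cell '.' (not opp) -> no flip
Dir NE: first cell '.' (not opp) -> no flip
Dir W: edge -> no flip
Dir E: first cell '.' (not opp) -> no flip
Dir SW: edge -> no flip
Dir S: opp run (2,0), next='.' -> no flip
Dir SE: opp run (2,1) (3,2) capped by B -> flip

Answer: (2,1) (3,2)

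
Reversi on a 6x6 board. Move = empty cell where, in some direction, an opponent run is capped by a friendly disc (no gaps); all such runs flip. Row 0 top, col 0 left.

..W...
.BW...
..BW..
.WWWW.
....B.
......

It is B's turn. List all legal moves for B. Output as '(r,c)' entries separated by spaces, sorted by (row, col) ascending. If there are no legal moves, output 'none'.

Answer: (1,3) (2,4) (4,0) (4,2)

Derivation:
(0,1): no bracket -> illegal
(0,3): no bracket -> illegal
(1,3): flips 1 -> legal
(1,4): no bracket -> illegal
(2,0): no bracket -> illegal
(2,1): no bracket -> illegal
(2,4): flips 2 -> legal
(2,5): no bracket -> illegal
(3,0): no bracket -> illegal
(3,5): no bracket -> illegal
(4,0): flips 1 -> legal
(4,1): no bracket -> illegal
(4,2): flips 1 -> legal
(4,3): no bracket -> illegal
(4,5): no bracket -> illegal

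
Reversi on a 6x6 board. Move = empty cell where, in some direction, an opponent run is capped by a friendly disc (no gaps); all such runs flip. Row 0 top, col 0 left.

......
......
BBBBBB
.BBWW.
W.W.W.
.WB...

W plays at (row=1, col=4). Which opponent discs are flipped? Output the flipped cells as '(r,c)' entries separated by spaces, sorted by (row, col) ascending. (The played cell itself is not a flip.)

Answer: (2,4)

Derivation:
Dir NW: first cell '.' (not opp) -> no flip
Dir N: first cell '.' (not opp) -> no flip
Dir NE: first cell '.' (not opp) -> no flip
Dir W: first cell '.' (not opp) -> no flip
Dir E: first cell '.' (not opp) -> no flip
Dir SW: opp run (2,3) (3,2), next='.' -> no flip
Dir S: opp run (2,4) capped by W -> flip
Dir SE: opp run (2,5), next=edge -> no flip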